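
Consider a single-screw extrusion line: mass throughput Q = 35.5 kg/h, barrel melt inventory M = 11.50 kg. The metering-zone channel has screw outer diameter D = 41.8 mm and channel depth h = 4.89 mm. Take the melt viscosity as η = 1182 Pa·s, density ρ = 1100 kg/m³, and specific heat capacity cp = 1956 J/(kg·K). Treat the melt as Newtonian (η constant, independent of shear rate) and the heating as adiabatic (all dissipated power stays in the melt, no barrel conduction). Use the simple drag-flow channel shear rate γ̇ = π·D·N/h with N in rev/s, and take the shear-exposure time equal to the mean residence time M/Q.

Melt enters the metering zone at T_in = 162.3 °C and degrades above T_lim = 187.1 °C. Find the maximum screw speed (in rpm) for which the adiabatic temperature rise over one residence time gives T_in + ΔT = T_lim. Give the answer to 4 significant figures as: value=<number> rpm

value=13.90 rpm

Convert throughput: Q = 35.5 kg/h = 35.5/3600 = 0.00986111 kg/s
Mean residence time: t_res = M/Q_s = 11.50 kg / 0.00986111 kg/s = 1166.2 s
Geometry in SI: D = 41.8 mm → 0.0418 m, h = 4.89 mm → 0.00489 m
Allowable rise: ΔT_a = T_lim − T_in = 187.1 − 162.3 = 24.8 K
γ̇_max² = ΔT_a·ρ·cp / (η·t_res) = [24.8 × 1100 × 1956] / [1182 × 1166.2] = 38.7101 s⁻²
Take the square root: γ̇_max = √(38.7101) = 6.22174 s⁻¹
N_max = γ̇_max h / (πD) = 6.22174·0.00489/(π·0.0418) = 0.231683 rev/s → ×60 = 13.901 rpm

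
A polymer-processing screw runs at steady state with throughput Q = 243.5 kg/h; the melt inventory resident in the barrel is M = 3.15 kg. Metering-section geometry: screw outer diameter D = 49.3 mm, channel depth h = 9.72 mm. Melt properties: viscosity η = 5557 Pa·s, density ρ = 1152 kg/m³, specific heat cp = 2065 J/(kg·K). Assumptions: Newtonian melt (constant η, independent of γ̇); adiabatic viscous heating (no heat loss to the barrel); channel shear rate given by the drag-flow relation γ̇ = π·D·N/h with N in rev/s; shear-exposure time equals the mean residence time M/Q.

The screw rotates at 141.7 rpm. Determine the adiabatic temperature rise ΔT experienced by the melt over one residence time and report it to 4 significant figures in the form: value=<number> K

Convert throughput: Q = 243.5 kg/h = 243.5/3600 = 0.0676389 kg/s
t_res = M / Q_s = 3.15 / 0.0676389 = 46.5708 s
Geometry in metres: D = 49.3 mm → 0.0493 m, h = 9.72 mm → 0.00972 m; screw speed N = 141.7 rpm = 2.36167 rev/s
γ̇ = π·D·N / h = π · 0.0493 · 2.36167 / 0.00972 = 37.6313 s⁻¹
Adiabatic rise: ΔT = η γ̇² t_res / (ρ cp) = 5557·(37.6313)²·46.5708 / (1152·2065) = 154.057 K

value=154.1 K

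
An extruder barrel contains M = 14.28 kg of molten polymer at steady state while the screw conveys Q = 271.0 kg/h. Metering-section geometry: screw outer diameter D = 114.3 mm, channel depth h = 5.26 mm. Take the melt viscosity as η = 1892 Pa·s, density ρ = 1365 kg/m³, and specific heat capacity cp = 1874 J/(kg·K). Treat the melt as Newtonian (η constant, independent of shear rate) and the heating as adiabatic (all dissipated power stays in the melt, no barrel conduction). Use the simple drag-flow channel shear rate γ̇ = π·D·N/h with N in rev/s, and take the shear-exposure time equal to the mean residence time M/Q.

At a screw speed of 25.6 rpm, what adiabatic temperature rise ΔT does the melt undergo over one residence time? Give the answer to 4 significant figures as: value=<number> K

value=119.0 K

Q_s = Q / 3600 = 271.0 / 3600 = 0.0752778 kg/s
t_res = M / Q_s = 14.28 / 0.0752778 = 189.697 s
Geometry in metres: D = 114.3 mm → 0.1143 m, h = 5.26 mm → 0.00526 m; screw speed N = 25.6 rpm = 0.426667 rev/s
γ̇ = π·D·N / h = π · 0.1143 · 0.426667 / 0.00526 = 29.1272 s⁻¹
Adiabatic rise: ΔT = η γ̇² t_res / (ρ cp) = 1892·(29.1272)²·189.697 / (1365·1874) = 119.036 K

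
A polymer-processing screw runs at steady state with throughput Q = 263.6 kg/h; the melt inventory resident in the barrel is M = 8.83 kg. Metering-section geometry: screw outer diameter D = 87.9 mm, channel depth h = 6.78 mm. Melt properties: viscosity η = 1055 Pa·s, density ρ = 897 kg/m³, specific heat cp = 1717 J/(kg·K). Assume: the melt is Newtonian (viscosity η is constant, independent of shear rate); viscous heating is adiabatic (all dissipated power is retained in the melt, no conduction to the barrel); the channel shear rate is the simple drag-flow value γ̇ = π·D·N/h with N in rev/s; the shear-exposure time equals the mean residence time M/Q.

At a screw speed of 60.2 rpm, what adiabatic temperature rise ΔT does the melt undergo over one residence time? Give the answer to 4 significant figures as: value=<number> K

Convert throughput: Q = 263.6 kg/h = 263.6/3600 = 0.0732222 kg/s
t_res = M / Q_s = 8.83 / 0.0732222 = 120.592 s
D = 87.9 mm = 0.0879 m;  h = 6.78 mm = 0.00678 m;  N = 60.2 rpm / 60 = 1.00333 rev/s
γ̇ = π D N / h = (π)(0.0879)(1.00333) / 0.00678 = 40.8653 s⁻¹
ΔT = η·γ̇²·t_res / (ρ·cp) = 1055 · (40.8653)² · 120.592 / (897 · 1717) = 137.948 K

value=137.9 K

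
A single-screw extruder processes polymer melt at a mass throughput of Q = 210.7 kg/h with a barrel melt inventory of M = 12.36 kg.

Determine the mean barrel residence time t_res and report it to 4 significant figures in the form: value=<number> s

value=211.2 s

Q_s = Q / 3600 = 210.7 / 3600 = 0.0585278 kg/s
t_res = M / Q_s = 12.36 ÷ 0.0585278 = 211.182 s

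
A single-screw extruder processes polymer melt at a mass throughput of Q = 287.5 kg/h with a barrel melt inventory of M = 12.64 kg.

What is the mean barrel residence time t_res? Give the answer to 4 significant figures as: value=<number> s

Throughput in SI: Q_s = 287.5 kg/h ÷ 3600 s/h = 0.0798611 kg/s
t_res = M / Q_s = 12.64 / 0.0798611 = 158.275 s

value=158.3 s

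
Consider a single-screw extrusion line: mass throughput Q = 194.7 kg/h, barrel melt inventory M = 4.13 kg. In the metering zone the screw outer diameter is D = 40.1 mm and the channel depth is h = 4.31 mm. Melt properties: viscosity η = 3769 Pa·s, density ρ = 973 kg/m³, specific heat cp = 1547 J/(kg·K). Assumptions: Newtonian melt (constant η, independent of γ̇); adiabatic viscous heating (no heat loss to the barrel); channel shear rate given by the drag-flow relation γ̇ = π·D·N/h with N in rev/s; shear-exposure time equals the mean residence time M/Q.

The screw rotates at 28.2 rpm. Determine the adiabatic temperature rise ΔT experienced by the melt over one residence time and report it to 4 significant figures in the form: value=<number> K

value=36.09 K

Q_s = Q / 3600 = 194.7 / 3600 = 0.0540833 kg/s
Mean residence time: t_res = M/Q_s = 4.13 kg / 0.0540833 kg/s = 76.3636 s
Convert to SI: D = 0.0401 m, h = 0.00431 m, N = 28.2/60 = 0.47 rev/s
Shear rate: γ̇ = πDN/h = π·0.0401·0.47/0.00431 = 13.7377 s⁻¹
Adiabatic rise: ΔT = η γ̇² t_res / (ρ cp) = 3769·(13.7377)²·76.3636 / (973·1547) = 36.086 K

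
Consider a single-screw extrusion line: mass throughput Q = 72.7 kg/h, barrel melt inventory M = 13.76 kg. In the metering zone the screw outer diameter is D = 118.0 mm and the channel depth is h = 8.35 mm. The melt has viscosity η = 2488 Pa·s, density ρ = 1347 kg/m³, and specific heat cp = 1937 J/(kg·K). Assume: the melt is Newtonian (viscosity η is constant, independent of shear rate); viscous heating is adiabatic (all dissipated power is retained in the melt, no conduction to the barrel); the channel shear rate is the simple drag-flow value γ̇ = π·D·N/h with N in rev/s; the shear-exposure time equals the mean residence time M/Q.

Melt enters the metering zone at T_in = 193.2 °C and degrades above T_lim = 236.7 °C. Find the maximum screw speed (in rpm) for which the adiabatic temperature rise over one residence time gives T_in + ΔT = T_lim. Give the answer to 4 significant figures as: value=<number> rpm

Q_s = Q / 3600 = 72.7 / 3600 = 0.0201944 kg/s
Mean residence time: t_res = M/Q_s = 13.76 kg / 0.0201944 kg/s = 681.376 s
Convert to metres: D = 0.118 m, h = 0.00835 m
Allowable rise: ΔT_a = T_lim − T_in = 236.7 − 193.2 = 43.5 K
γ̇_max² = ΔT_a·ρ·cp / (η·t_res) = [43.5 × 1347 × 1937] / [2488 × 681.376] = 66.9498 s⁻²
γ̇_max = sqrt(66.9498) = 8.18229 s⁻¹
N_max = γ̇_max·h / (π·D) = 8.18229 · 0.00835 / (π · 0.118) = 0.184302 rev/s = 11.0581 rpm

value=11.06 rpm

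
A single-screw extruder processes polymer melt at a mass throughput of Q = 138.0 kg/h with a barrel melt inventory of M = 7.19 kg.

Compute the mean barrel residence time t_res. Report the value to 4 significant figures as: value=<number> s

Convert throughput: Q = 138.0 kg/h = 138.0/3600 = 0.0383333 kg/s
t_res = M / Q_s = 7.19 / 0.0383333 = 187.565 s

value=187.6 s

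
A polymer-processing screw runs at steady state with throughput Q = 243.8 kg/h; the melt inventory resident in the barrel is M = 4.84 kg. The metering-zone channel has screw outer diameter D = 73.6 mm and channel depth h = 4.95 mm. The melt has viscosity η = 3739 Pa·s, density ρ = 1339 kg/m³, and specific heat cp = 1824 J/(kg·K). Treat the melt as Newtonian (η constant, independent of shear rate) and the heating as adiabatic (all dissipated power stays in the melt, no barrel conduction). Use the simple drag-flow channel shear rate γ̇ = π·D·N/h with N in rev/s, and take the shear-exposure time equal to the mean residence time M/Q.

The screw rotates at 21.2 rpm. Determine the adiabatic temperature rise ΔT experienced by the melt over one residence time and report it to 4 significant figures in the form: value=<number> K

Convert throughput: Q = 243.8 kg/h = 243.8/3600 = 0.0677222 kg/s
t_res = M / Q_s = 4.84 ÷ 0.0677222 = 71.4684 s
D = 73.6 mm = 0.0736 m;  h = 4.95 mm = 0.00495 m;  N = 21.2 rpm / 60 = 0.353333 rev/s
γ̇ = π·D·N / h = π · 0.0736 · 0.353333 / 0.00495 = 16.5047 s⁻¹
Adiabatic rise: ΔT = η γ̇² t_res / (ρ cp) = 3739·(16.5047)²·71.4684 / (1339·1824) = 29.8043 K

value=29.80 K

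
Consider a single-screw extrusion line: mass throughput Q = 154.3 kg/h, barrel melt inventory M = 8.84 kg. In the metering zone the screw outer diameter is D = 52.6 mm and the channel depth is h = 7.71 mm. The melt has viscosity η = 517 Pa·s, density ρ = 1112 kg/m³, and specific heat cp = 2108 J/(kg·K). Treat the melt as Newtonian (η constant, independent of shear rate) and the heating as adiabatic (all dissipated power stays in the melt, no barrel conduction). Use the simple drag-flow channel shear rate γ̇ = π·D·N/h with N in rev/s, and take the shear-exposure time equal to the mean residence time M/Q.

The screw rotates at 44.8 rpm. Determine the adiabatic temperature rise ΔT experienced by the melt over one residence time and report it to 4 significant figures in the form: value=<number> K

Convert throughput: Q = 154.3 kg/h = 154.3/3600 = 0.0428611 kg/s
t_res = M / Q_s = 8.84 ÷ 0.0428611 = 206.248 s
Geometry in metres: D = 52.6 mm → 0.0526 m, h = 7.71 mm → 0.00771 m; screw speed N = 44.8 rpm = 0.746667 rev/s
γ̇ = π·D·N / h = π · 0.0526 · 0.746667 / 0.00771 = 16.0032 s⁻¹
Adiabatic rise: ΔT = η γ̇² t_res / (ρ cp) = 517·(16.0032)²·206.248 / (1112·2108) = 11.6498 K

value=11.65 K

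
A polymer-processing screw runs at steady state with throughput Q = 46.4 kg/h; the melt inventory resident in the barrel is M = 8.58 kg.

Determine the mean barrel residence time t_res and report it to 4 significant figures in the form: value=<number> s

value=665.7 s

Throughput in SI: Q_s = 46.4 kg/h ÷ 3600 s/h = 0.0128889 kg/s
Mean residence time: t_res = M/Q_s = 8.58 kg / 0.0128889 kg/s = 665.69 s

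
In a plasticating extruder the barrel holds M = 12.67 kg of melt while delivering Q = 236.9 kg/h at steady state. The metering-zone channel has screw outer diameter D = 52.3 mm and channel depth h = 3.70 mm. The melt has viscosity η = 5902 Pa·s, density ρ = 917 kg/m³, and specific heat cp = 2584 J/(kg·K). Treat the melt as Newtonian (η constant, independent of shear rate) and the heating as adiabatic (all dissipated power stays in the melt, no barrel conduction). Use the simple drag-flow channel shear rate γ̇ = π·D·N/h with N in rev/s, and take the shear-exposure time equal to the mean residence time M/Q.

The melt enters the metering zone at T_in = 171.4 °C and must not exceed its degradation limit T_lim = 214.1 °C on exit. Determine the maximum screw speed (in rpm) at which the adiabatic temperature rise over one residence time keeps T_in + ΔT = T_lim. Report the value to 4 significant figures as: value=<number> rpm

Convert throughput: Q = 236.9 kg/h = 236.9/3600 = 0.0658056 kg/s
t_res = M / Q_s = 12.67 / 0.0658056 = 192.537 s
D = 52.3 mm = 0.0523 m;  h = 3.70 mm = 0.0037 m
Allowable rise: ΔT_a = T_lim − T_in = 214.1 − 171.4 = 42.7 K
Invert ΔT = ηγ̇²t_res/(ρcp) for γ̇: γ̇_max² = ΔT_a ρ cp / (η t_res) = 42.7·917·2584 / (5902·192.537) = 89.0382 s⁻²
γ̇_max = √89.0382 = 9.43601 s⁻¹
N_max = γ̇_max h / (πD) = 9.43601·0.0037/(π·0.0523) = 0.21249 rev/s → ×60 = 12.7494 rpm

value=12.75 rpm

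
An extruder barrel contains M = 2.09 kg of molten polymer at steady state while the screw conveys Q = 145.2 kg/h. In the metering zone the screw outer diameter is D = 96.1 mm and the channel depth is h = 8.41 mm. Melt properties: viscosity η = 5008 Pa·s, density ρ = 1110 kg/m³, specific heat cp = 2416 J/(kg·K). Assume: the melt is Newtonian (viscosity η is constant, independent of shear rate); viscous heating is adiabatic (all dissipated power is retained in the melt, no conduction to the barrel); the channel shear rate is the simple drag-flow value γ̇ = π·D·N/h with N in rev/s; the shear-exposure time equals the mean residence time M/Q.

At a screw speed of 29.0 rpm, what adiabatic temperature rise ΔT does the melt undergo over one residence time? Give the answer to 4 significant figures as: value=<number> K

Convert throughput: Q = 145.2 kg/h = 145.2/3600 = 0.0403333 kg/s
t_res = M / Q_s = 2.09 ÷ 0.0403333 = 51.8182 s
Geometry in metres: D = 96.1 mm → 0.0961 m, h = 8.41 mm → 0.00841 m; screw speed N = 29.0 rpm = 0.483333 rev/s
γ̇ = π·D·N / h = π · 0.0961 · 0.483333 / 0.00841 = 17.351 s⁻¹
ΔT = η·γ̇²·t_res/(ρ·cp) = [5008 × 17.351² × 51.8182] / [1110 × 2416] = 29.1323 K

value=29.13 K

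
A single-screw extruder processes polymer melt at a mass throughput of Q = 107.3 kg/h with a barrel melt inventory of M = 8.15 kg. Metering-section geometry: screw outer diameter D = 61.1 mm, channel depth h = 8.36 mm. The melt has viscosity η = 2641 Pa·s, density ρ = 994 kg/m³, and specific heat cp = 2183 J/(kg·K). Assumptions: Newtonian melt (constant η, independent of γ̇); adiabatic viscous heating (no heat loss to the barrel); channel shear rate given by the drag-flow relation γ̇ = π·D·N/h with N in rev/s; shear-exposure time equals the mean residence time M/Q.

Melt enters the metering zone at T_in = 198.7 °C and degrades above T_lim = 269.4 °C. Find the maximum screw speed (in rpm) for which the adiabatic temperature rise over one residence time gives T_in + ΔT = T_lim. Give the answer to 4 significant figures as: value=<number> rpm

value=38.09 rpm

Q_s = Q / 3600 = 107.3 / 3600 = 0.0298056 kg/s
Mean residence time: t_res = M/Q_s = 8.15 kg / 0.0298056 kg/s = 273.439 s
Geometry in SI: D = 61.1 mm → 0.0611 m, h = 8.36 mm → 0.00836 m
Allowable rise: ΔT_a = T_lim − T_in = 269.4 − 198.7 = 70.7 K
Invert ΔT = ηγ̇²t_res/(ρcp) for γ̇: γ̇_max² = ΔT_a ρ cp / (η t_res) = 70.7·994·2183 / (2641·273.439) = 212.437 s⁻²
γ̇_max = sqrt(212.437) = 14.5752 s⁻¹
N_max = γ̇_max h / (πD) = 14.5752·0.00836/(π·0.0611) = 0.634791 rev/s → ×60 = 38.0874 rpm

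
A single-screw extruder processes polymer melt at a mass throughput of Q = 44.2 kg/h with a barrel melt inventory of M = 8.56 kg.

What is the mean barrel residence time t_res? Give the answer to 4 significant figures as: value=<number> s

value=697.2 s

Q_s = Q / 3600 = 44.2 / 3600 = 0.0122778 kg/s
t_res = M / Q_s = 8.56 ÷ 0.0122778 = 697.195 s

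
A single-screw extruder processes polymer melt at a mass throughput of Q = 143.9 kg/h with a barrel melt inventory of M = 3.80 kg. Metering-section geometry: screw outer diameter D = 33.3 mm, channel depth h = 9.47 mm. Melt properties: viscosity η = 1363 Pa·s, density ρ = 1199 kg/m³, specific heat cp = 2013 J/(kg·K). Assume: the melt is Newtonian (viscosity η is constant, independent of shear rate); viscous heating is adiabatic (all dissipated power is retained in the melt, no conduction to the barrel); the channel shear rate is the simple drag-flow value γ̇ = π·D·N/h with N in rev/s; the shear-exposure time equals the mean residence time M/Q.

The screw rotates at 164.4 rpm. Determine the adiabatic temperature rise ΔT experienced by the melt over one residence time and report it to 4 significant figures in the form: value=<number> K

Convert throughput: Q = 143.9 kg/h = 143.9/3600 = 0.0399722 kg/s
t_res = M / Q_s = 3.80 / 0.0399722 = 95.066 s
Convert to SI: D = 0.0333 m, h = 0.00947 m, N = 164.4/60 = 2.74 rev/s
γ̇ = π·D·N / h = π · 0.0333 · 2.74 / 0.00947 = 30.2688 s⁻¹
Adiabatic rise: ΔT = η γ̇² t_res / (ρ cp) = 1363·(30.2688)²·95.066 / (1199·2013) = 49.1867 K

value=49.19 K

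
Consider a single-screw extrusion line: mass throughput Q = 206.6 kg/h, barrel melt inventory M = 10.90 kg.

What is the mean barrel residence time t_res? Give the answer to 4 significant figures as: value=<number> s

value=189.9 s

Throughput in SI: Q_s = 206.6 kg/h ÷ 3600 s/h = 0.0573889 kg/s
t_res = M / Q_s = 10.90 / 0.0573889 = 189.932 s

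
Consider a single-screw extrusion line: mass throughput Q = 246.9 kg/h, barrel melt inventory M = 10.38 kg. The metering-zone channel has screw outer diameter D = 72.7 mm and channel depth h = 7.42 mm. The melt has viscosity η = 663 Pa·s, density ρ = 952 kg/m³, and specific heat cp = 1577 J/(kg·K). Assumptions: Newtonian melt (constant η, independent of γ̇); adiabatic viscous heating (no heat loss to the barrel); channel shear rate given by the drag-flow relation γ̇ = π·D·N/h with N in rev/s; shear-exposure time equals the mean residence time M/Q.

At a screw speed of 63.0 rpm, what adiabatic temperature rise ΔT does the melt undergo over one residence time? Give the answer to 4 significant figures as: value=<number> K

Q_s = Q / 3600 = 246.9 / 3600 = 0.0685833 kg/s
t_res = M / Q_s = 10.38 / 0.0685833 = 151.349 s
D = 72.7 mm = 0.0727 m;  h = 7.42 mm = 0.00742 m;  N = 63.0 rpm / 60 = 1.05 rev/s
Shear rate: γ̇ = πDN/h = π·0.0727·1.05/0.00742 = 32.3199 s⁻¹
ΔT = η·γ̇²·t_res / (ρ·cp) = 663 · (32.3199)² · 151.349 / (952 · 1577) = 69.8173 K

value=69.82 K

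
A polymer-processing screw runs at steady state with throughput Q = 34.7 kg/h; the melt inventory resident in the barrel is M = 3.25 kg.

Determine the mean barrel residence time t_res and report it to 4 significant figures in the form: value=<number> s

Convert throughput: Q = 34.7 kg/h = 34.7/3600 = 0.00963889 kg/s
t_res = M / Q_s = 3.25 ÷ 0.00963889 = 337.176 s

value=337.2 s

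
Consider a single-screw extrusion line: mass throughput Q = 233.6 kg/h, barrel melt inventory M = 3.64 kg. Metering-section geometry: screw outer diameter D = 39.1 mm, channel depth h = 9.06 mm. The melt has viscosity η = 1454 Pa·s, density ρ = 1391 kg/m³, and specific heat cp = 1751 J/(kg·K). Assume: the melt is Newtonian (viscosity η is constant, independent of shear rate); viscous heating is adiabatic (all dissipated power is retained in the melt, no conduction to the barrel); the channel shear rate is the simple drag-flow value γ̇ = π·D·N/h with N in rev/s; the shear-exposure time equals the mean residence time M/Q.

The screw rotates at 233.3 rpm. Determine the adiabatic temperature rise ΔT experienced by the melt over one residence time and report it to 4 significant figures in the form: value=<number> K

value=93.07 K

Convert throughput: Q = 233.6 kg/h = 233.6/3600 = 0.0648889 kg/s
t_res = M / Q_s = 3.64 / 0.0648889 = 56.0959 s
Convert to SI: D = 0.0391 m, h = 0.00906 m, N = 233.3/60 = 3.88833 rev/s
γ̇ = π·D·N / h = π · 0.0391 · 3.88833 / 0.00906 = 52.7184 s⁻¹
Adiabatic rise: ΔT = η γ̇² t_res / (ρ cp) = 1454·(52.7184)²·56.0959 / (1391·1751) = 93.0692 K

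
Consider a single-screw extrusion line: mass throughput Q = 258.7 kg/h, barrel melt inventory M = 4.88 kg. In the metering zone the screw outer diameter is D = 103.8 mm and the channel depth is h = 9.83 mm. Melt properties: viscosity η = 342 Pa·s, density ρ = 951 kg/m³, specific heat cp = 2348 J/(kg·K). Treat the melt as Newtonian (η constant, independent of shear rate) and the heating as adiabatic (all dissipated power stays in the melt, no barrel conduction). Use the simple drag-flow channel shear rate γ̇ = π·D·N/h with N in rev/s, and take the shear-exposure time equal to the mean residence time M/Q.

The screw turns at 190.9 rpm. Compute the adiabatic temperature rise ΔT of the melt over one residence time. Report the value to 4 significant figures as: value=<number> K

value=115.9 K

Q_s = Q / 3600 = 258.7 / 3600 = 0.0718611 kg/s
t_res = M / Q_s = 4.88 ÷ 0.0718611 = 67.9088 s
Geometry in metres: D = 103.8 mm → 0.1038 m, h = 9.83 mm → 0.00983 m; screw speed N = 190.9 rpm = 3.18167 rev/s
γ̇ = π·D·N / h = π · 0.1038 · 3.18167 / 0.00983 = 105.548 s⁻¹
ΔT = η·γ̇²·t_res/(ρ·cp) = [342 × 105.548² × 67.9088] / [951 × 2348] = 115.87 K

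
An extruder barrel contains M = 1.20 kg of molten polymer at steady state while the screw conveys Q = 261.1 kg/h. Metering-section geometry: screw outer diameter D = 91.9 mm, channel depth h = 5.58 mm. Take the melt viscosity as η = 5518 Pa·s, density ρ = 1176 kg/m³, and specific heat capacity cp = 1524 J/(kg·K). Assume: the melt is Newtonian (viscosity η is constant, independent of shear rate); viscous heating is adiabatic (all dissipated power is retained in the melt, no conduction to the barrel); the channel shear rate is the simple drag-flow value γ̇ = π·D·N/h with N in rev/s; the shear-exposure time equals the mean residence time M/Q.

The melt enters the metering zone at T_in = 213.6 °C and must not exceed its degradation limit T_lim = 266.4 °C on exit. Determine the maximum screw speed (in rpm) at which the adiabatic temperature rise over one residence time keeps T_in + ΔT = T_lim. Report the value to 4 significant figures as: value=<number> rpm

Throughput in SI: Q_s = 261.1 kg/h ÷ 3600 s/h = 0.0725278 kg/s
t_res = M / Q_s = 1.20 / 0.0725278 = 16.5454 s
Convert to metres: D = 0.0919 m, h = 0.00558 m
ΔT_a = T_lim − T_in = 266.4 °C − 213.6 °C = 52.8 K
Invert ΔT = ηγ̇²t_res/(ρcp) for γ̇: γ̇_max² = ΔT_a ρ cp / (η t_res) = 52.8·1176·1524 / (5518·16.5454) = 1036.5 s⁻²
γ̇_max = sqrt(1036.5) = 32.1947 s⁻¹
N_max = γ̇_max h / (πD) = 32.1947·0.00558/(π·0.0919) = 0.622232 rev/s → ×60 = 37.3339 rpm

value=37.33 rpm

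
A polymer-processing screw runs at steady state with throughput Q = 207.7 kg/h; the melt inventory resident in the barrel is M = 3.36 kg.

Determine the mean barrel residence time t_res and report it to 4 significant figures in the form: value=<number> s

Q_s = Q / 3600 = 207.7 / 3600 = 0.0576944 kg/s
t_res = M / Q_s = 3.36 / 0.0576944 = 58.2378 s

value=58.24 s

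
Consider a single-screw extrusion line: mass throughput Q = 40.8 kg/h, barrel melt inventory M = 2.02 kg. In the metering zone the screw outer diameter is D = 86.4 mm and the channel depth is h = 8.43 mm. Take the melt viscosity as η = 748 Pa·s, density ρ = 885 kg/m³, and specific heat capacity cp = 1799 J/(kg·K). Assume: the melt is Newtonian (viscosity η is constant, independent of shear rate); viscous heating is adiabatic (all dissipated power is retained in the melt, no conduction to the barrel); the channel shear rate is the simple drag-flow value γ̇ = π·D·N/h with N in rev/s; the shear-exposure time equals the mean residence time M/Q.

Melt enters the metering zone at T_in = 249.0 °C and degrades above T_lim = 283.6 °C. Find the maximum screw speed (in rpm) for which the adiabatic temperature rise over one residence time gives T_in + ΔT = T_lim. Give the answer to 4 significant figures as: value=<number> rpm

value=37.88 rpm

Throughput in SI: Q_s = 40.8 kg/h ÷ 3600 s/h = 0.0113333 kg/s
Mean residence time: t_res = M/Q_s = 2.02 kg / 0.0113333 kg/s = 178.235 s
D = 86.4 mm = 0.0864 m;  h = 8.43 mm = 0.00843 m
Allowable rise: ΔT_a = T_lim − T_in = 283.6 − 249.0 = 34.6 K
Invert ΔT = ηγ̇²t_res/(ρcp) for γ̇: γ̇_max² = ΔT_a ρ cp / (η t_res) = 34.6·885·1799 / (748·178.235) = 413.195 s⁻²
γ̇_max = sqrt(413.195) = 20.3272 s⁻¹
N_max = γ̇_max·h / (π·D) = 20.3272 · 0.00843 / (π · 0.0864) = 0.631308 rev/s = 37.8785 rpm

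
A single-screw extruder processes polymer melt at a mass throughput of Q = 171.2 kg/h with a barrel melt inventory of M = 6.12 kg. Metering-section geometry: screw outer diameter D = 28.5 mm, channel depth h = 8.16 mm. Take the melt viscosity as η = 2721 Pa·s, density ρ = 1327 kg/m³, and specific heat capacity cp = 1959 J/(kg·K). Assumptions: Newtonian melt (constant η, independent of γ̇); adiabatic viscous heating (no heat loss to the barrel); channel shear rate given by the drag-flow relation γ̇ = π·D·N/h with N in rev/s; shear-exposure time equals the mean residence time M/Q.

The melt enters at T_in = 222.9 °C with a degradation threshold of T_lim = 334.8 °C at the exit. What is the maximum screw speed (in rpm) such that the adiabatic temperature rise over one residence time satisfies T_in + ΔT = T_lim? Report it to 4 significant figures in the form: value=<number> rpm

value=157.6 rpm

Throughput in SI: Q_s = 171.2 kg/h ÷ 3600 s/h = 0.0475556 kg/s
Mean residence time: t_res = M/Q_s = 6.12 kg / 0.0475556 kg/s = 128.692 s
D = 28.5 mm = 0.0285 m;  h = 8.16 mm = 0.00816 m
Allowable rise: ΔT_a = T_lim − T_in = 334.8 − 222.9 = 111.9 K
γ̇_max² = ΔT_a·ρ·cp/(η·t_res) = 111.9·1327·1959/(2721·128.692) = 830.724 s⁻²
γ̇_max = sqrt(830.724) = 28.8223 s⁻¹
Solve γ̇ = πDN/h for N: N_max = γ̇_max·h/(π·D) = 28.8223 × 0.00816 / (π × 0.0285) = 2.62678 rev/s = 157.607 rpm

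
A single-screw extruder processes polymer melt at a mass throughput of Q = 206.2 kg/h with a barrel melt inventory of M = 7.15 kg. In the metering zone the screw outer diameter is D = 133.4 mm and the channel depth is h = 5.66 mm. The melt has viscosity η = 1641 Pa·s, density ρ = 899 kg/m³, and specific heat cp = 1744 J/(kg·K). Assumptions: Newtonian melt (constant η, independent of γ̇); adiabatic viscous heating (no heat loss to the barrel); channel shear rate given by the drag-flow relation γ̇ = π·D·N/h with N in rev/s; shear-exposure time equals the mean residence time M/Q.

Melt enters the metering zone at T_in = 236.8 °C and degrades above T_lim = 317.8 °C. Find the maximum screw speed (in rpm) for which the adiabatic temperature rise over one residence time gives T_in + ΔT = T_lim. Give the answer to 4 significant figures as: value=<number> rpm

Convert throughput: Q = 206.2 kg/h = 206.2/3600 = 0.0572778 kg/s
t_res = M / Q_s = 7.15 ÷ 0.0572778 = 124.83 s
Convert to metres: D = 0.1334 m, h = 0.00566 m
Allowable rise: ΔT_a = T_lim − T_in = 317.8 − 236.8 = 81 K
Invert ΔT = ηγ̇²t_res/(ρcp) for γ̇: γ̇_max² = ΔT_a ρ cp / (η t_res) = 81·899·1744 / (1641·124.83) = 619.959 s⁻²
Take the square root: γ̇_max = √(619.959) = 24.899 s⁻¹
N_max = γ̇_max·h / (π·D) = 24.899 · 0.00566 / (π · 0.1334) = 0.336273 rev/s = 20.1764 rpm

value=20.18 rpm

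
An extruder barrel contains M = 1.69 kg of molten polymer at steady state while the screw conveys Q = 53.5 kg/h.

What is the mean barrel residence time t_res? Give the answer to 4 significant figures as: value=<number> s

Throughput in SI: Q_s = 53.5 kg/h ÷ 3600 s/h = 0.0148611 kg/s
t_res = M / Q_s = 1.69 ÷ 0.0148611 = 113.72 s

value=113.7 s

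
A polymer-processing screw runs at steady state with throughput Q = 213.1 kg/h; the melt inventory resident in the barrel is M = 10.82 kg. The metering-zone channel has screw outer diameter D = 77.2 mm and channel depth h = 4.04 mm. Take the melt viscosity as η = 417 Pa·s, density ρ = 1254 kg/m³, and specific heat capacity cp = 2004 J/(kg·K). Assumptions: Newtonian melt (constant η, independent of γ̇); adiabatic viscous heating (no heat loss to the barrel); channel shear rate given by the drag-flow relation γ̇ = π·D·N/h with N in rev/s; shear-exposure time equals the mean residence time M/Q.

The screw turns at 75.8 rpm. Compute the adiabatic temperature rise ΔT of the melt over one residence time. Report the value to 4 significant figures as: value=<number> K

value=174.5 K

Q_s = Q / 3600 = 213.1 / 3600 = 0.0591944 kg/s
Mean residence time: t_res = M/Q_s = 10.82 kg / 0.0591944 kg/s = 182.787 s
D = 77.2 mm = 0.0772 m;  h = 4.04 mm = 0.00404 m;  N = 75.8 rpm / 60 = 1.26333 rev/s
γ̇ = π·D·N / h = π · 0.0772 · 1.26333 / 0.00404 = 75.8409 s⁻¹
ΔT = η·γ̇²·t_res/(ρ·cp) = [417 × 75.8409² × 182.787] / [1254 × 2004] = 174.46 K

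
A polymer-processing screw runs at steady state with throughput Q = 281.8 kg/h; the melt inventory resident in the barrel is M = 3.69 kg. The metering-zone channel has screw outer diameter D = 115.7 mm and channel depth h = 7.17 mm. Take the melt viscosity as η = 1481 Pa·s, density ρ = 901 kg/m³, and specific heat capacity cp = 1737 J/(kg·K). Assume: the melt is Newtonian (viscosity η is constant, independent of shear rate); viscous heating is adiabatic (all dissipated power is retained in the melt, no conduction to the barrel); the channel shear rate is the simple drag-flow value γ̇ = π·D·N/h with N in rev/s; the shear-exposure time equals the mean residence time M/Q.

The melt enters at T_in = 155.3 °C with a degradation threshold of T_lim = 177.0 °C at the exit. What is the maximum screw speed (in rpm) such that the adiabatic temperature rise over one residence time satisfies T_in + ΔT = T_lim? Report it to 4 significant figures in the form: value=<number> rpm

Q_s = Q / 3600 = 281.8 / 3600 = 0.0782778 kg/s
t_res = M / Q_s = 3.69 ÷ 0.0782778 = 47.1398 s
D = 115.7 mm = 0.1157 m;  h = 7.17 mm = 0.00717 m
Allowable rise: ΔT_a = T_lim − T_in = 177.0 − 155.3 = 21.7 K
Invert ΔT = ηγ̇²t_res/(ρcp) for γ̇: γ̇_max² = ΔT_a ρ cp / (η t_res) = 21.7·901·1737 / (1481·47.1398) = 486.454 s⁻²
γ̇_max = sqrt(486.454) = 22.0557 s⁻¹
N_max = γ̇_max h / (πD) = 22.0557·0.00717/(π·0.1157) = 0.435067 rev/s → ×60 = 26.104 rpm

value=26.10 rpm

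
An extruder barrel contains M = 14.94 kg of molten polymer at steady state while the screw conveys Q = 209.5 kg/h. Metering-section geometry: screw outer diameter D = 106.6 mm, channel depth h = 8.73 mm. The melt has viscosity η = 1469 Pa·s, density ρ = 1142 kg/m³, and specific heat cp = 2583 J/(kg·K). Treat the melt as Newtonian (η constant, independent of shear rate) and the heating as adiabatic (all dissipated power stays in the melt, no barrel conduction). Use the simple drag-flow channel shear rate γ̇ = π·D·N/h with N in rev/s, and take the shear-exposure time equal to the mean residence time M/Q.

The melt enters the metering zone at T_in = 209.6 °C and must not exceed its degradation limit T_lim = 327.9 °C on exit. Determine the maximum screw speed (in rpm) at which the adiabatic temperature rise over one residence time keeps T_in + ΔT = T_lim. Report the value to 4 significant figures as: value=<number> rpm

value=47.58 rpm

Convert throughput: Q = 209.5 kg/h = 209.5/3600 = 0.0581944 kg/s
Mean residence time: t_res = M/Q_s = 14.94 kg / 0.0581944 kg/s = 256.726 s
Convert to metres: D = 0.1066 m, h = 0.00873 m
Allowable rise: ΔT_a = T_lim − T_in = 327.9 − 209.6 = 118.3 K
Invert ΔT = ηγ̇²t_res/(ρcp) for γ̇: γ̇_max² = ΔT_a ρ cp / (η t_res) = 118.3·1142·2583 / (1469·256.726) = 925.304 s⁻²
Take the square root: γ̇_max = √(925.304) = 30.4188 s⁻¹
N_max = γ̇_max h / (πD) = 30.4188·0.00873/(π·0.1066) = 0.792956 rev/s → ×60 = 47.5774 rpm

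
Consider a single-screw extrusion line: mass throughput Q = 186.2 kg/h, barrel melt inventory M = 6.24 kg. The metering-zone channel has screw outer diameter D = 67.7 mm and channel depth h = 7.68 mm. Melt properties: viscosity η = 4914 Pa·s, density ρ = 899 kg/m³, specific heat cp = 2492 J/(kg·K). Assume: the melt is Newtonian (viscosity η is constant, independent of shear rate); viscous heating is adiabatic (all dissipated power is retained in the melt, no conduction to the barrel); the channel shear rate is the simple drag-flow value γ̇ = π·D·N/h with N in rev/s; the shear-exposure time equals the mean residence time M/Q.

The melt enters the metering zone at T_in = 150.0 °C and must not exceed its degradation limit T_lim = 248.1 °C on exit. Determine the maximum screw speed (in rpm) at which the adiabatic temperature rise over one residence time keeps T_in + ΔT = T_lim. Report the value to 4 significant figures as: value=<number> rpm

value=41.71 rpm

Convert throughput: Q = 186.2 kg/h = 186.2/3600 = 0.0517222 kg/s
Mean residence time: t_res = M/Q_s = 6.24 kg / 0.0517222 kg/s = 120.644 s
D = 67.7 mm = 0.0677 m;  h = 7.68 mm = 0.00768 m
ΔT_a = T_lim − T_in = 248.1 − 150.0 = 98.1 K
Invert ΔT = ηγ̇²t_res/(ρcp) for γ̇: γ̇_max² = ΔT_a ρ cp / (η t_res) = 98.1·899·2492 / (4914·120.644) = 370.71 s⁻²
γ̇_max = sqrt(370.71) = 19.2538 s⁻¹
Solve γ̇ = πDN/h for N: N_max = γ̇_max·h/(π·D) = 19.2538 × 0.00768 / (π × 0.0677) = 0.695248 rev/s = 41.7149 rpm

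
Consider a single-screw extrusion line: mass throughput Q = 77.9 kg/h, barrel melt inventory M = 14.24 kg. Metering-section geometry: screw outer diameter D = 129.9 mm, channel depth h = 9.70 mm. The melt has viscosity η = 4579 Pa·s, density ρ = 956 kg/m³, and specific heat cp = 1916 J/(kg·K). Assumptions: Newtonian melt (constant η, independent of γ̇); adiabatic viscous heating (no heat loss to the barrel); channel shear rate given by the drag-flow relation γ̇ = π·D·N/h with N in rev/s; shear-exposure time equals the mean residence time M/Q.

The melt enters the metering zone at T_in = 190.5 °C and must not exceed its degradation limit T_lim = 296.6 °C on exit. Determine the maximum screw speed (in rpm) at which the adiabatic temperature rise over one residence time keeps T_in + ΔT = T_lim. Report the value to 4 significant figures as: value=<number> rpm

Q_s = Q / 3600 = 77.9 / 3600 = 0.0216389 kg/s
t_res = M / Q_s = 14.24 ÷ 0.0216389 = 658.074 s
Geometry in SI: D = 129.9 mm → 0.1299 m, h = 9.70 mm → 0.0097 m
ΔT_a = T_lim − T_in = 296.6 − 190.5 = 106.1 K
γ̇_max² = ΔT_a·ρ·cp/(η·t_res) = 106.1·956·1916/(4579·658.074) = 64.4946 s⁻²
Take the square root: γ̇_max = √(64.4946) = 8.03085 s⁻¹
Solve γ̇ = πDN/h for N: N_max = γ̇_max·h/(π·D) = 8.03085 × 0.0097 / (π × 0.1299) = 0.190886 rev/s = 11.4532 rpm

value=11.45 rpm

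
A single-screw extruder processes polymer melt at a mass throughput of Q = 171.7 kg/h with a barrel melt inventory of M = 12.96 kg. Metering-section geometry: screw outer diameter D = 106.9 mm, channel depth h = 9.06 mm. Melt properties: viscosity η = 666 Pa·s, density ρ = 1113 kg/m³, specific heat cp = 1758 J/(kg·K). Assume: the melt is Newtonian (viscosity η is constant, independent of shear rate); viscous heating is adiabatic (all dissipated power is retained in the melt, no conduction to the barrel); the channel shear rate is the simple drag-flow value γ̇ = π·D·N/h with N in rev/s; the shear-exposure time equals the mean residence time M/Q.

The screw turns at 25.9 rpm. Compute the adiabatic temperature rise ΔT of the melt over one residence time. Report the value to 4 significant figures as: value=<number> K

Convert throughput: Q = 171.7 kg/h = 171.7/3600 = 0.0476944 kg/s
Mean residence time: t_res = M/Q_s = 12.96 kg / 0.0476944 kg/s = 271.73 s
Convert to SI: D = 0.1069 m, h = 0.00906 m, N = 25.9/60 = 0.431667 rev/s
Shear rate: γ̇ = πDN/h = π·0.1069·0.431667/0.00906 = 16.001 s⁻¹
ΔT = η·γ̇²·t_res / (ρ·cp) = 666 · (16.001)² · 271.73 / (1113 · 1758) = 23.6806 K

value=23.68 K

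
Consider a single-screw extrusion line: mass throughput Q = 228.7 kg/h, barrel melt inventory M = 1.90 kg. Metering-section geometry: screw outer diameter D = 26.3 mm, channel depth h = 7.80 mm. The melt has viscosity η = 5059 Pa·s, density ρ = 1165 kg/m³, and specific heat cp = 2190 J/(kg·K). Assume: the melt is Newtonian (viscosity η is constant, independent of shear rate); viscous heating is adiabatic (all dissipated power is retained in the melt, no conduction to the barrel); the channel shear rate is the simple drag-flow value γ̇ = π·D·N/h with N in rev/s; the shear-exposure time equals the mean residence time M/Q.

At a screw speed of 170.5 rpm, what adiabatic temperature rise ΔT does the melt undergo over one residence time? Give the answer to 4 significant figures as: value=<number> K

Q_s = Q / 3600 = 228.7 / 3600 = 0.0635278 kg/s
t_res = M / Q_s = 1.90 ÷ 0.0635278 = 29.9082 s
D = 26.3 mm = 0.0263 m;  h = 7.80 mm = 0.0078 m;  N = 170.5 rpm / 60 = 2.84167 rev/s
γ̇ = π·D·N / h = π · 0.0263 · 2.84167 / 0.0078 = 30.1012 s⁻¹
Adiabatic rise: ΔT = η γ̇² t_res / (ρ cp) = 5059·(30.1012)²·29.9082 / (1165·2190) = 53.7345 K

value=53.73 K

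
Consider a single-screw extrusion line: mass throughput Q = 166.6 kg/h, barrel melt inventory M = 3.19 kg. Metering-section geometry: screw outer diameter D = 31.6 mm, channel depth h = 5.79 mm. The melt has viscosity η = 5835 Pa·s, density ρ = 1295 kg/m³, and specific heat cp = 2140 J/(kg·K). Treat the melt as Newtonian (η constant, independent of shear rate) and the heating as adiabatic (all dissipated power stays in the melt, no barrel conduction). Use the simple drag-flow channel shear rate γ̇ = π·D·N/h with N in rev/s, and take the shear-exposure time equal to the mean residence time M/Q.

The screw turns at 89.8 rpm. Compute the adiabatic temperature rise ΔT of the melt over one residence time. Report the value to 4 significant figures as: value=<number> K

value=95.57 K

Throughput in SI: Q_s = 166.6 kg/h ÷ 3600 s/h = 0.0462778 kg/s
t_res = M / Q_s = 3.19 / 0.0462778 = 68.9316 s
Convert to SI: D = 0.0316 m, h = 0.00579 m, N = 89.8/60 = 1.49667 rev/s
γ̇ = π·D·N / h = π · 0.0316 · 1.49667 / 0.00579 = 25.6616 s⁻¹
Adiabatic rise: ΔT = η γ̇² t_res / (ρ cp) = 5835·(25.6616)²·68.9316 / (1295·2140) = 95.5746 K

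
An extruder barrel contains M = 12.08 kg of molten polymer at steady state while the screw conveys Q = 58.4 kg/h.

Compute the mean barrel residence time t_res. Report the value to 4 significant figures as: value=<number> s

Q_s = Q / 3600 = 58.4 / 3600 = 0.0162222 kg/s
t_res = M / Q_s = 12.08 ÷ 0.0162222 = 744.658 s

value=744.7 s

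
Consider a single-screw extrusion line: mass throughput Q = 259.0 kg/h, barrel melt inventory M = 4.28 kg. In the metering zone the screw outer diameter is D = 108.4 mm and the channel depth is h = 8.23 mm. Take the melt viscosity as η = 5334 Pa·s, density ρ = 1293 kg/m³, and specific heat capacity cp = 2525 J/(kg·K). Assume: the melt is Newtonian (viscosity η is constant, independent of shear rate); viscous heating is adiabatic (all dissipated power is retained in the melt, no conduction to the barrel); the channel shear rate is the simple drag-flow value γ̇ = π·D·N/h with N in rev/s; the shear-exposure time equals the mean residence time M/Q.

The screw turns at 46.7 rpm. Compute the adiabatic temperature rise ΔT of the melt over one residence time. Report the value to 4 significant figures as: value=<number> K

value=100.8 K

Q_s = Q / 3600 = 259.0 / 3600 = 0.0719444 kg/s
Mean residence time: t_res = M/Q_s = 4.28 kg / 0.0719444 kg/s = 59.4903 s
D = 108.4 mm = 0.1084 m;  h = 8.23 mm = 0.00823 m;  N = 46.7 rpm / 60 = 0.778333 rev/s
γ̇ = π·D·N / h = π · 0.1084 · 0.778333 / 0.00823 = 32.2066 s⁻¹
ΔT = η·γ̇²·t_res / (ρ·cp) = 5334 · (32.2066)² · 59.4903 / (1293 · 2525) = 100.816 K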